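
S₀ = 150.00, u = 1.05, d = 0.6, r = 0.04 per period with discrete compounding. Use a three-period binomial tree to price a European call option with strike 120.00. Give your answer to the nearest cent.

Risk-neutral probability p = (1 + 0.04 − 0.6)/(1.05 − 0.6) = 0.4400/0.4500 = 0.9778
Terminal stock prices: S_uuu = 173.6, S_uud = 99.22, S_udd = 56.7, S_ddd = 32.4
Terminal payoffs (S − K): max(53.64, 0) = 53.64, max(-20.78, 0) = 0, max(-63.3, 0) = 0, max(-87.6, 0) = 0
Node uu (S = 165.4): V_uu = 1/1.04·[0.9778·53.6438 + 0.0222·0.0000] = 50.4343
Node ud (S = 94.5): V_ud = 1/1.04·[0.9778·0.0000 + 0.0222·0.0000] = 0.0000
Node dd (S = 54): V_dd = 1/1.04·[0.9778·0.0000 + 0.0222·0.0000] = 0.0000
Node u (S = 157.5): V_u = 1/1.04·[0.9778·50.4343 + 0.0222·0.0000] = 47.4169
Node d (S = 90): V_d = 1/1.04·[0.9778·0.0000 + 0.0222·0.0000] = 0.0000
Node 0 (S = 150): V_0 = 1/1.04·[0.9778·47.4169 + 0.0222·0.0000] = 44.5800

44.58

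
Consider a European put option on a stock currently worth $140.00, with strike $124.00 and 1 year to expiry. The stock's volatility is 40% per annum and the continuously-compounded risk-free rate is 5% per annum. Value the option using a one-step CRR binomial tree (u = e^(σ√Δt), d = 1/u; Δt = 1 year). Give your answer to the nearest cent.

$15.38

CRR parameters: u = e^(σ√Δt) = e^(0.4·√1) = 1.4918, d = 1/u = 0.6703
Per-period rate: rΔt = 0.05·1 = 0.05, so R = e^0.05 = 1.0513
Risk-neutral probability p = (e^0.05 − 0.6703)/(1.4918 − 0.6703) = 0.3810/0.8215 = 0.4637
Terminal stock prices: S_u = 208.9, S_d = 93.84
Terminal payoffs (K − S): max(-84.86, 0) = 0, max(30.16, 0) = 30.16
Node 0 (S = 140): V_0 = e^(−0.05)·[0.4637·0.0000 + 0.5363·30.1552] = 15.3828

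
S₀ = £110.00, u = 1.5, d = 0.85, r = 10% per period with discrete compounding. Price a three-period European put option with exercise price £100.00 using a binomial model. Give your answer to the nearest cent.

£5.68

Risk-neutral probability p = (1 + 0.1 − 0.85)/(1.5 − 0.85) = 0.2500/0.6500 = 0.3846
Terminal stock prices: S_uuu = 371.2, S_uud = 210.4, S_udd = 119.2, S_ddd = 67.55
Terminal payoffs (K − S): max(-271.2, 0) = 0, max(-110.4, 0) = 0, max(-19.21, 0) = 0, max(32.45, 0) = 32.45
Node uu (S = 247.5): V_uu = 1/1.1·[0.3846·0.0000 + 0.6154·0.0000] = 0.0000
Node ud (S = 140.2): V_ud = 1/1.1·[0.3846·0.0000 + 0.6154·0.0000] = 0.0000
Node dd (S = 79.47): V_dd = 1/1.1·[0.3846·0.0000 + 0.6154·32.4463] = 18.1517
Node u (S = 165): V_u = 1/1.1·[0.3846·0.0000 + 0.6154·0.0000] = 0.0000
Node d (S = 93.5): V_d = 1/1.1·[0.3846·0.0000 + 0.6154·18.1517] = 10.1548
Node 0 (S = 110): V_0 = 1/1.1·[0.3846·0.0000 + 0.6154·10.1548] = 5.6810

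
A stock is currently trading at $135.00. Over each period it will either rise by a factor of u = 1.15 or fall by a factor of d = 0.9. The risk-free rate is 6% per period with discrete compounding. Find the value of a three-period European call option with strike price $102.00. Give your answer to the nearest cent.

Risk-neutral probability p = (1 + 0.06 − 0.9)/(1.15 − 0.9) = 0.1600/0.2500 = 0.6400
Terminal stock prices: S_uuu = 205.3, S_uud = 160.7, S_udd = 125.8, S_ddd = 98.42
Terminal payoffs (S − K): max(103.3, 0) = 103.3, max(58.68, 0) = 58.68, max(23.75, 0) = 23.75, max(-3.585, 0) = 0
Node uu (S = 178.5): V_uu = 1/1.06·[0.6400·103.3181 + 0.3600·58.6837] = 82.3111
Node ud (S = 139.7): V_ud = 1/1.06·[0.6400·58.6837 + 0.3600·23.7525] = 43.4986
Node dd (S = 109.4): V_dd = 1/1.06·[0.6400·23.7525 + 0.3600·0.0000] = 14.3411
Node u (S = 155.2): V_u = 1/1.06·[0.6400·82.3111 + 0.3600·43.4986] = 64.4704
Node d (S = 121.5): V_d = 1/1.06·[0.6400·43.4986 + 0.3600·14.3411] = 31.1339
Node 0 (S = 135): V_0 = 1/1.06·[0.6400·64.4704 + 0.3600·31.1339] = 49.4993

$49.50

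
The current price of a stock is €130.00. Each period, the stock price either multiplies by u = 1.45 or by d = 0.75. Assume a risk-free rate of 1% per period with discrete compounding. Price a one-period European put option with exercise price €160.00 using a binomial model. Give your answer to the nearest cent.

€38.90

Risk-neutral probability p = (1 + 0.01 − 0.75)/(1.45 − 0.75) = 0.2600/0.7000 = 0.3714
Terminal stock prices: S_u = 188.5, S_d = 97.5
Terminal payoffs (K − S): max(-28.5, 0) = 0, max(62.5, 0) = 62.5
Node 0 (S = 130): V_0 = 1/1.01·[0.3714·0.0000 + 0.6286·62.5000] = 38.8967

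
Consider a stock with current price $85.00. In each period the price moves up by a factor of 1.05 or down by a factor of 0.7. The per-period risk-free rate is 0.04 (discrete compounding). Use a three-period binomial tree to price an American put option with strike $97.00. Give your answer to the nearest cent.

$12.00

Risk-neutral probability p = (1 + 0.04 − 0.7)/(1.05 − 0.7) = 0.3400/0.3500 = 0.9714
Terminal stock prices: S_uuu = 98.4, S_uud = 65.6, S_udd = 43.73, S_ddd = 29.15
Terminal payoffs (K − S): max(-1.398, 0) = 0, max(31.4, 0) = 31.4, max(53.27, 0) = 53.27, max(67.84, 0) = 67.84
Node uu (S = 93.71): continuation = 1/1.04·[0.9714·0.0000 + 0.0286·31.4013] = 0.8627; exercise value = 3.2875 > continuation, so V_uu = 3.2875 (exercise)
Node ud (S = 62.47): continuation = 1/1.04·[0.9714·31.4013 + 0.0286·53.2675] = 30.7942; exercise value = 34.5250 > continuation, so V_ud = 34.5250 (exercise)
Node dd (S = 41.65): continuation = 1/1.04·[0.9714·53.2675 + 0.0286·67.8450] = 51.6192; exercise value = 55.3500 > continuation, so V_dd = 55.3500 (exercise)
Node u (S = 89.25): continuation = 1/1.04·[0.9714·3.2875 + 0.0286·34.5250] = 4.0192; exercise value = 7.7500 > continuation, so V_u = 7.7500 (exercise)
Node d (S = 59.5): continuation = 1/1.04·[0.9714·34.5250 + 0.0286·55.3500] = 33.7692; exercise value = 37.5000 > continuation, so V_d = 37.5000 (exercise)
Node 0 (S = 85): continuation = 1/1.04·[0.9714·7.7500 + 0.0286·37.5000] = 8.2692; exercise value = 12.0000 > continuation, so V_0 = 12.0000 (exercise)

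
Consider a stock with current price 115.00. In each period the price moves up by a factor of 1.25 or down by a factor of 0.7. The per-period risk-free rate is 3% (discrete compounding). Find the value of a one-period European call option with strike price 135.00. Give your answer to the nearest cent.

Risk-neutral probability p = (1 + 0.03 − 0.7)/(1.25 − 0.7) = 0.3300/0.5500 = 0.6000
Terminal stock prices: S_u = 143.8, S_d = 80.5
Terminal payoffs (S − K): max(8.75, 0) = 8.75, max(-54.5, 0) = 0
Node 0 (S = 115): V_0 = 1/1.03·[0.6000·8.7500 + 0.4000·0.0000] = 5.0971

5.10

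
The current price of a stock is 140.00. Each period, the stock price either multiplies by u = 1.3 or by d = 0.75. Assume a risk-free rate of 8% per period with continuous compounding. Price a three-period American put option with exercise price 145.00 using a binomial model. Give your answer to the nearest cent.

Risk-neutral probability p = (e^0.08 − 0.75)/(1.3 − 0.75) = 0.3333/0.5500 = 0.6060
Terminal stock prices: S_uuu = 307.6, S_uud = 177.5, S_udd = 102.4, S_ddd = 59.06
Terminal payoffs (K − S): max(-162.6, 0) = 0, max(-32.45, 0) = 0, max(42.62, 0) = 42.62, max(85.94, 0) = 85.94
Node uu (S = 236.6): continuation = e^(−0.08)·[0.6060·0.0000 + 0.3940·0.0000] = 0.0000; exercise value = 0.0000 ≤ continuation, so V_uu = 0.0000
Node ud (S = 136.5): continuation = e^(−0.08)·[0.6060·0.0000 + 0.3940·42.6250] = 15.5040; exercise value = 8.5000 ≤ continuation, so V_ud = 15.5040
Node dd (S = 78.75): continuation = e^(−0.08)·[0.6060·42.6250 + 0.3940·85.9375] = 55.1019; exercise value = 66.2500 > continuation, so V_dd = 66.2500 (exercise)
Node u (S = 182): continuation = e^(−0.08)·[0.6060·0.0000 + 0.3940·15.5040] = 5.6393; exercise value = 0.0000 ≤ continuation, so V_u = 5.6393
Node d (S = 105): continuation = e^(−0.08)·[0.6060·15.5040 + 0.3940·66.2500] = 32.7698; exercise value = 40.0000 > continuation, so V_d = 40.0000 (exercise)
Node 0 (S = 140): continuation = e^(−0.08)·[0.6060·5.6393 + 0.3940·40.0000] = 17.7037; exercise value = 5.0000 ≤ continuation, so V_0 = 17.7037

17.70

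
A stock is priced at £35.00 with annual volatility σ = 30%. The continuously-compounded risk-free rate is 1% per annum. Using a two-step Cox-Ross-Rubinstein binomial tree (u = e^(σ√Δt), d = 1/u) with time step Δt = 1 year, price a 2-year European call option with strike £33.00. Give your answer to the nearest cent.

£6.86

CRR parameters: u = e^(σ√Δt) = e^(0.3·√1) = 1.3499, d = 1/u = 0.7408
Per-period rate: rΔt = 0.01·1 = 0.01, so R = e^0.01 = 1.0101
Risk-neutral probability p = (e^0.01 − 0.7408)/(1.3499 − 0.7408) = 0.2692/0.6090 = 0.4421
Terminal stock prices: S_uu = 63.77, S_ud = 35, S_dd = 19.21
Terminal payoffs (S − K): max(30.77, 0) = 30.77, max(2, 0) = 2, max(-13.79, 0) = 0
Node u (S = 47.25): V_u = e^(−0.01)·[0.4421·30.7742 + 0.5579·2.0000] = 14.5734
Node d (S = 25.93): V_d = e^(−0.01)·[0.4421·2.0000 + 0.5579·0.0000] = 0.8753
Node 0 (S = 35): V_0 = e^(−0.01)·[0.4421·14.5734 + 0.5579·0.8753] = 6.8617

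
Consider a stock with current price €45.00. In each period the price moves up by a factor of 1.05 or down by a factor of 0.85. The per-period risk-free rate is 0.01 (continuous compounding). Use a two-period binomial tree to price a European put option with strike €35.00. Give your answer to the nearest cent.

Risk-neutral probability p = (e^0.01 − 0.85)/(1.05 − 0.85) = 0.1601/0.2000 = 0.8003
Terminal stock prices: S_uu = 49.61, S_ud = 40.16, S_dd = 32.51
Terminal payoffs (K − S): max(-14.61, 0) = 0, max(-5.163, 0) = 0, max(2.488, 0) = 2.488
Node u (S = 47.25): V_u = e^(−0.01)·[0.8003·0.0000 + 0.1997·0.0000] = 0.0000
Node d (S = 38.25): V_d = e^(−0.01)·[0.8003·0.0000 + 0.1997·2.4875] = 0.4919
Node 0 (S = 45): V_0 = e^(−0.01)·[0.8003·0.0000 + 0.1997·0.4919] = 0.0973

€0.10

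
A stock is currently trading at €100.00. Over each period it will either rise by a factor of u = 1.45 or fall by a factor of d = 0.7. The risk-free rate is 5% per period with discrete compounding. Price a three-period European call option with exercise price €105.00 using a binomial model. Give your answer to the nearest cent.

Risk-neutral probability p = (1 + 0.05 − 0.7)/(1.45 − 0.7) = 0.3500/0.7500 = 0.4667
Terminal stock prices: S_uuu = 304.9, S_uud = 147.2, S_udd = 71.05, S_ddd = 34.3
Terminal payoffs (S − K): max(199.9, 0) = 199.9, max(42.17, 0) = 42.17, max(-33.95, 0) = 0, max(-70.7, 0) = 0
Node uu (S = 210.2): V_uu = 1/1.05·[0.4667·199.8625 + 0.5333·42.1750] = 110.2500
Node ud (S = 101.5): V_ud = 1/1.05·[0.4667·42.1750 + 0.5333·0.0000] = 18.7444
Node dd (S = 49): V_dd = 1/1.05·[0.4667·0.0000 + 0.5333·0.0000] = 0.0000
Node u (S = 145): V_u = 1/1.05·[0.4667·110.2500 + 0.5333·18.7444] = 58.5210
Node d (S = 70): V_d = 1/1.05·[0.4667·18.7444 + 0.5333·0.0000] = 8.3309
Node 0 (S = 100): V_0 = 1/1.05·[0.4667·58.5210 + 0.5333·8.3309] = 30.2409

€30.24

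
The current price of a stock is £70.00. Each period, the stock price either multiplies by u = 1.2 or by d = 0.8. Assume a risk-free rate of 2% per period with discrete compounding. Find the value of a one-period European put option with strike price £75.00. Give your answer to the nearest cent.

Risk-neutral probability p = (1 + 0.02 − 0.8)/(1.2 − 0.8) = 0.2200/0.4000 = 0.5500
Terminal stock prices: S_u = 84, S_d = 56
Terminal payoffs (K − S): max(-9, 0) = 0, max(19, 0) = 19
Node 0 (S = 70): V_0 = 1/1.02·[0.5500·0.0000 + 0.4500·19.0000] = 8.3824

£8.38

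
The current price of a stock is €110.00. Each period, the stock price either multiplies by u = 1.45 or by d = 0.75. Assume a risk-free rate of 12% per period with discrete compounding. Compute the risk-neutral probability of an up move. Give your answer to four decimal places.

p = 0.5286

Risk-neutral probability p = (1 + 0.12 − 0.75)/(1.45 − 0.75) = 0.3700/0.7000 = 0.5286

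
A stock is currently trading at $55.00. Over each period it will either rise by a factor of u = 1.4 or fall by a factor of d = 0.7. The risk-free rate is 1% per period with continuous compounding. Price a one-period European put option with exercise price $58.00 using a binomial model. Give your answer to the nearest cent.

$10.75

Risk-neutral probability p = (e^0.01 − 0.7)/(1.4 − 0.7) = 0.3101/0.7000 = 0.4429
Terminal stock prices: S_u = 77, S_d = 38.5
Terminal payoffs (K − S): max(-19, 0) = 0, max(19.5, 0) = 19.5
Node 0 (S = 55): V_0 = e^(−0.01)·[0.4429·0.0000 + 0.5571·19.5000] = 10.7548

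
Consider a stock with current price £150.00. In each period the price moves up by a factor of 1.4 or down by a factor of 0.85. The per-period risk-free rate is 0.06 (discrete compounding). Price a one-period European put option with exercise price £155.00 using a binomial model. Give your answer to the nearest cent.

Risk-neutral probability p = (1 + 0.06 − 0.85)/(1.4 − 0.85) = 0.2100/0.5500 = 0.3818
Terminal stock prices: S_u = 210, S_d = 127.5
Terminal payoffs (K − S): max(-55, 0) = 0, max(27.5, 0) = 27.5
Node 0 (S = 150): V_0 = 1/1.06·[0.3818·0.0000 + 0.6182·27.5000] = 16.0377

£16.04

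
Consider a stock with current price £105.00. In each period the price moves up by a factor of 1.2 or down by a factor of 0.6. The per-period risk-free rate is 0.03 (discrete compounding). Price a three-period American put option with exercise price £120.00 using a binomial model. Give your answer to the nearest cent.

£28.08

Risk-neutral probability p = (1 + 0.03 − 0.6)/(1.2 − 0.6) = 0.4300/0.6000 = 0.7167
Terminal stock prices: S_uuu = 181.4, S_uud = 90.72, S_udd = 45.36, S_ddd = 22.68
Terminal payoffs (K − S): max(-61.44, 0) = 0, max(29.28, 0) = 29.28, max(74.64, 0) = 74.64, max(97.32, 0) = 97.32
Node uu (S = 151.2): continuation = 1/1.03·[0.7167·0.0000 + 0.2833·29.2800] = 8.0544; exercise value = 0.0000 ≤ continuation, so V_uu = 8.0544
Node ud (S = 75.6): continuation = 1/1.03·[0.7167·29.2800 + 0.2833·74.6400] = 40.9049; exercise value = 44.4000 > continuation, so V_ud = 44.4000 (exercise)
Node dd (S = 37.8): continuation = 1/1.03·[0.7167·74.6400 + 0.2833·97.3200] = 78.7049; exercise value = 82.2000 > continuation, so V_dd = 82.2000 (exercise)
Node u (S = 126): continuation = 1/1.03·[0.7167·8.0544 + 0.2833·44.4000] = 17.8178; exercise value = 0.0000 ≤ continuation, so V_u = 17.8178
Node d (S = 63): continuation = 1/1.03·[0.7167·44.4000 + 0.2833·82.2000] = 53.5049; exercise value = 57.0000 > continuation, so V_d = 57.0000 (exercise)
Node 0 (S = 105): continuation = 1/1.03·[0.7167·17.8178 + 0.2833·57.0000] = 28.0771; exercise value = 15.0000 ≤ continuation, so V_0 = 28.0771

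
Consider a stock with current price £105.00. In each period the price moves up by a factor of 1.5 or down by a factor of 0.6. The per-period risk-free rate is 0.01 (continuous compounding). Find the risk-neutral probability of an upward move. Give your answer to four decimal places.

p = 0.4556

Risk-neutral probability p = (e^0.01 − 0.6)/(1.5 − 0.6) = 0.4101/0.9000 = 0.4556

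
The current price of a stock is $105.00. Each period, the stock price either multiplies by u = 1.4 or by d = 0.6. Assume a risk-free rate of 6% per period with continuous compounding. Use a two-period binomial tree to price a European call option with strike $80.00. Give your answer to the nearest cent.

$40.73

Risk-neutral probability p = (e^0.06 − 0.6)/(1.4 − 0.6) = 0.4618/0.8000 = 0.5773
Terminal stock prices: S_uu = 205.8, S_ud = 88.2, S_dd = 37.8
Terminal payoffs (S − K): max(125.8, 0) = 125.8, max(8.2, 0) = 8.2, max(-42.2, 0) = 0
Node u (S = 147): V_u = e^(−0.06)·[0.5773·125.8000 + 0.4227·8.2000] = 71.6588
Node d (S = 63): V_d = e^(−0.06)·[0.5773·8.2000 + 0.4227·0.0000] = 4.4581
Node 0 (S = 105): V_0 = e^(−0.06)·[0.5773·71.6588 + 0.4227·4.4581] = 40.7340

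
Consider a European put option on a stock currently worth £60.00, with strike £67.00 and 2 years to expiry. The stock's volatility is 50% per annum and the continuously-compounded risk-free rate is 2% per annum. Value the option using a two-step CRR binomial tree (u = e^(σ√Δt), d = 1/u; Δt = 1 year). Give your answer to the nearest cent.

CRR parameters: u = e^(σ√Δt) = e^(0.5·√1) = 1.6487, d = 1/u = 0.6065
Per-period rate: rΔt = 0.02·1 = 0.02, so R = e^0.02 = 1.0202
Risk-neutral probability p = (e^0.02 − 0.6065)/(1.6487 − 0.6065) = 0.4137/1.0422 = 0.3969
Terminal stock prices: S_uu = 163.1, S_ud = 60, S_dd = 22.07
Terminal payoffs (K − S): max(-96.1, 0) = 0, max(7, 0) = 7, max(44.93, 0) = 44.93
Node u (S = 98.92): V_u = e^(−0.02)·[0.3969·0.0000 + 0.6031·7.0000] = 4.1379
Node d (S = 36.39): V_d = e^(−0.02)·[0.3969·7.0000 + 0.6031·44.9272] = 29.2815
Node 0 (S = 60): V_0 = e^(−0.02)·[0.3969·4.1379 + 0.6031·29.2815] = 18.9192

£18.92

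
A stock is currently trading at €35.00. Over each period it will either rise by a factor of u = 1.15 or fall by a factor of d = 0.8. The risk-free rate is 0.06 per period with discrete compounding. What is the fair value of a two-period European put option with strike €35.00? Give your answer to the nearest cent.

Risk-neutral probability p = (1 + 0.06 − 0.8)/(1.15 − 0.8) = 0.2600/0.3500 = 0.7429
Terminal stock prices: S_uu = 46.29, S_ud = 32.2, S_dd = 22.4
Terminal payoffs (K − S): max(-11.29, 0) = 0, max(2.8, 0) = 2.8, max(12.6, 0) = 12.6
Node u (S = 40.25): V_u = 1/1.06·[0.7429·0.0000 + 0.2571·2.8000] = 0.6792
Node d (S = 28): V_d = 1/1.06·[0.7429·2.8000 + 0.2571·12.6000] = 5.0189
Node 0 (S = 35): V_0 = 1/1.06·[0.7429·0.6792 + 0.2571·5.0189] = 1.6935

€1.69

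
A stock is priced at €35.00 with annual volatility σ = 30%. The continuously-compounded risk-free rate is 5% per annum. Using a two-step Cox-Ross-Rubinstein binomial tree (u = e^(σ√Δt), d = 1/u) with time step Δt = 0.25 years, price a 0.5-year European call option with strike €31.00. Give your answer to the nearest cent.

€5.98

CRR parameters: u = e^(σ√Δt) = e^(0.3·√0.25) = 1.1618, d = 1/u = 0.8607
Per-period rate: rΔt = 0.05·0.25 = 0.0125, so R = e^0.0125 = 1.0126
Risk-neutral probability p = (e^0.0125 − 0.8607)/(1.1618 − 0.8607) = 0.1519/0.3011 = 0.5043
Terminal stock prices: S_uu = 47.25, S_ud = 35, S_dd = 25.93
Terminal payoffs (S − K): max(16.25, 0) = 16.25, max(4, 0) = 4, max(-5.071, 0) = 0
Node u (S = 40.66): V_u = e^(−0.0125)·[0.5043·16.2451 + 0.4957·4.0000] = 10.0493
Node d (S = 30.12): V_d = e^(−0.0125)·[0.5043·4.0000 + 0.4957·0.0000] = 1.9923
Node 0 (S = 35): V_0 = e^(−0.0125)·[0.5043·10.0493 + 0.4957·1.9923] = 5.9805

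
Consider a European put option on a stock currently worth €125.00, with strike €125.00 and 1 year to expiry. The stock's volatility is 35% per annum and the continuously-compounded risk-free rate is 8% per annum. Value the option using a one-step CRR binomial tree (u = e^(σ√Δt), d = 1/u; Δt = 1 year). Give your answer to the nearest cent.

€16.02

CRR parameters: u = e^(σ√Δt) = e^(0.35·√1) = 1.4191, d = 1/u = 0.7047
Per-period rate: rΔt = 0.08·1 = 0.08, so R = e^0.08 = 1.0833
Risk-neutral probability p = (e^0.08 − 0.7047)/(1.4191 − 0.7047) = 0.3786/0.7144 = 0.5300
Terminal stock prices: S_u = 177.4, S_d = 88.09
Terminal payoffs (K − S): max(-52.38, 0) = 0, max(36.91, 0) = 36.91
Node 0 (S = 125): V_0 = e^(−0.08)·[0.5300·0.0000 + 0.4700·36.9140] = 16.0167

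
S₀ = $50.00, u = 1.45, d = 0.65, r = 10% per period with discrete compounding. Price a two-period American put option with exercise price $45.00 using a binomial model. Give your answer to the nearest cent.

Risk-neutral probability p = (1 + 0.1 − 0.65)/(1.45 − 0.65) = 0.4500/0.8000 = 0.5625
Terminal stock prices: S_uu = 105.1, S_ud = 47.12, S_dd = 21.13
Terminal payoffs (K − S): max(-60.12, 0) = 0, max(-2.125, 0) = 0, max(23.87, 0) = 23.87
Node u (S = 72.5): continuation = 1/1.1·[0.5625·0.0000 + 0.4375·0.0000] = 0.0000; exercise value = 0.0000 ≤ continuation, so V_u = 0.0000
Node d (S = 32.5): continuation = 1/1.1·[0.5625·0.0000 + 0.4375·23.8750] = 9.4957; exercise value = 12.5000 > continuation, so V_d = 12.5000 (exercise)
Node 0 (S = 50): continuation = 1/1.1·[0.5625·0.0000 + 0.4375·12.5000] = 4.9716; exercise value = 0.0000 ≤ continuation, so V_0 = 4.9716

$4.97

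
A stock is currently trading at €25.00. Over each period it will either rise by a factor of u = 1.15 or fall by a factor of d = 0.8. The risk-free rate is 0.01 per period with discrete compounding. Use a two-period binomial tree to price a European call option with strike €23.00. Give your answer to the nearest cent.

€3.55

Risk-neutral probability p = (1 + 0.01 − 0.8)/(1.15 − 0.8) = 0.2100/0.3500 = 0.6000
Terminal stock prices: S_uu = 33.06, S_ud = 23, S_dd = 16
Terminal payoffs (S − K): max(10.06, 0) = 10.06, max(0, 0) = 0, max(-7, 0) = 0
Node u (S = 28.75): V_u = 1/1.01·[0.6000·10.0625 + 0.4000·0.0000] = 5.9777
Node d (S = 20): V_d = 1/1.01·[0.6000·0.0000 + 0.4000·0.0000] = 0.0000
Node 0 (S = 25): V_0 = 1/1.01·[0.6000·5.9777 + 0.4000·0.0000] = 3.5511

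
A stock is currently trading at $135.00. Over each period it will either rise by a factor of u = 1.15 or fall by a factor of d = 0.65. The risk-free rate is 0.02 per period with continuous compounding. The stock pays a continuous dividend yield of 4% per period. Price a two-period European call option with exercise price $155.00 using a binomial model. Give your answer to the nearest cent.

$9.86

Per-period risk-free factor R = e^0.02 = 1.0202; dividend-adjusted growth = e^(0.02−0.04) = 0.9802.
Risk-neutral probability p = (0.9802 − 0.65)/(1.15 − 0.65) = 0.3302/0.5000 = 0.6604
Terminal stock prices: S_uu = 178.5, S_ud = 100.9, S_dd = 57.04
Terminal payoffs (S − K): max(23.54, 0) = 23.54, max(-54.09, 0) = 0, max(-97.96, 0) = 0
Node u (S = 155.2): V_u = e^(−0.02)·[0.6604·23.5375 + 0.3396·0.0000] = 15.2363
Node d (S = 87.75): V_d = e^(−0.02)·[0.6604·0.0000 + 0.3396·0.0000] = 0.0000
Node 0 (S = 135): V_0 = e^(−0.02)·[0.6604·15.2363 + 0.3396·0.0000] = 9.8628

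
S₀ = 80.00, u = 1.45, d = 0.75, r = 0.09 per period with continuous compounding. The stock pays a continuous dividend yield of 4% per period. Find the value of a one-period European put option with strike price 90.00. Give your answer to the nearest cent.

15.62

Per-period risk-free factor R = e^0.09 = 1.0942; dividend-adjusted growth = e^(0.09−0.04) = 1.0513.
Risk-neutral probability p = (1.0513 − 0.75)/(1.45 − 0.75) = 0.3013/0.7000 = 0.4304
Terminal stock prices: S_u = 116, S_d = 60
Terminal payoffs (K − S): max(-26, 0) = 0, max(30, 0) = 30
Node 0 (S = 80): V_0 = e^(−0.09)·[0.4304·0.0000 + 0.5696·30.0000] = 15.6176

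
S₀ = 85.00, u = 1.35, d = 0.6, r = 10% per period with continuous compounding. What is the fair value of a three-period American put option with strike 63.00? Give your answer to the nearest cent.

Risk-neutral probability p = (e^0.1 − 0.6)/(1.35 − 0.6) = 0.5052/0.7500 = 0.6736
Terminal stock prices: S_uuu = 209.1, S_uud = 92.95, S_udd = 41.31, S_ddd = 18.36
Terminal payoffs (K − S): max(-146.1, 0) = 0, max(-29.95, 0) = 0, max(21.69, 0) = 21.69, max(44.64, 0) = 44.64
Node uu (S = 154.9): continuation = e^(−0.1)·[0.6736·0.0000 + 0.3264·0.0000] = 0.0000; exercise value = 0.0000 ≤ continuation, so V_uu = 0.0000
Node ud (S = 68.85): continuation = e^(−0.1)·[0.6736·0.0000 + 0.3264·21.6900] = 6.4067; exercise value = 0.0000 ≤ continuation, so V_ud = 6.4067
Node dd (S = 30.6): continuation = e^(−0.1)·[0.6736·21.6900 + 0.3264·44.6400] = 26.4048; exercise value = 32.4000 > continuation, so V_dd = 32.4000 (exercise)
Node u (S = 114.8): continuation = e^(−0.1)·[0.6736·0.0000 + 0.3264·6.4067] = 1.8924; exercise value = 0.0000 ≤ continuation, so V_u = 1.8924
Node d (S = 51): continuation = e^(−0.1)·[0.6736·6.4067 + 0.3264·32.4000] = 13.4747; exercise value = 12.0000 ≤ continuation, so V_d = 13.4747
Node 0 (S = 85): continuation = e^(−0.1)·[0.6736·1.8924 + 0.3264·13.4747] = 5.1334; exercise value = 0.0000 ≤ continuation, so V_0 = 5.1334

5.13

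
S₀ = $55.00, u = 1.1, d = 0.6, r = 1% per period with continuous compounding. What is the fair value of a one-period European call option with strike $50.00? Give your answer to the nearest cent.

$8.53

Risk-neutral probability p = (e^0.01 − 0.6)/(1.1 − 0.6) = 0.4101/0.5000 = 0.8201
Terminal stock prices: S_u = 60.5, S_d = 33
Terminal payoffs (S − K): max(10.5, 0) = 10.5, max(-17, 0) = 0
Node 0 (S = 55): V_0 = e^(−0.01)·[0.8201·10.5000 + 0.1799·0.0000] = 8.5254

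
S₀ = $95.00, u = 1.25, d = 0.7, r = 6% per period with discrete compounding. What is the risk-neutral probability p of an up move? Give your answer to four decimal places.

p = 0.6545

Risk-neutral probability p = (1 + 0.06 − 0.7)/(1.25 − 0.7) = 0.3600/0.5500 = 0.6545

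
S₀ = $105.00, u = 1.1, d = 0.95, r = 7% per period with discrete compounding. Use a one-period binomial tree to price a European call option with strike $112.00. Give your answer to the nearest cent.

Risk-neutral probability p = (1 + 0.07 − 0.95)/(1.1 − 0.95) = 0.1200/0.1500 = 0.8000
Terminal stock prices: S_u = 115.5, S_d = 99.75
Terminal payoffs (S − K): max(3.5, 0) = 3.5, max(-12.25, 0) = 0
Node 0 (S = 105): V_0 = 1/1.07·[0.8000·3.5000 + 0.2000·0.0000] = 2.6168

$2.62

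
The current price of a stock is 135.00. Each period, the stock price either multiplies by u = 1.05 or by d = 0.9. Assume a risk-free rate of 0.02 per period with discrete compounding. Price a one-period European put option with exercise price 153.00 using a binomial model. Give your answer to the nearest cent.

Risk-neutral probability p = (1 + 0.02 − 0.9)/(1.05 − 0.9) = 0.1200/0.1500 = 0.8000
Terminal stock prices: S_u = 141.8, S_d = 121.5
Terminal payoffs (K − S): max(11.25, 0) = 11.25, max(31.5, 0) = 31.5
Node 0 (S = 135): V_0 = 1/1.02·[0.8000·11.2500 + 0.2000·31.5000] = 15.0000

15.00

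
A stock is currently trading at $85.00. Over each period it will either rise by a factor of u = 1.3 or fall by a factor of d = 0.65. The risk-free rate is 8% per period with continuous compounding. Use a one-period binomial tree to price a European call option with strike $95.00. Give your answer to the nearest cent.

Risk-neutral probability p = (e^0.08 − 0.65)/(1.3 − 0.65) = 0.4333/0.6500 = 0.6666
Terminal stock prices: S_u = 110.5, S_d = 55.25
Terminal payoffs (S − K): max(15.5, 0) = 15.5, max(-39.75, 0) = 0
Node 0 (S = 85): V_0 = e^(−0.08)·[0.6666·15.5000 + 0.3334·0.0000] = 9.5379

$9.54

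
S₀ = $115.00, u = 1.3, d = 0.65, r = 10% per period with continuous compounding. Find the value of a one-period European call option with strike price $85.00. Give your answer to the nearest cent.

$40.87

Risk-neutral probability p = (e^0.1 − 0.65)/(1.3 − 0.65) = 0.4552/0.6500 = 0.7003
Terminal stock prices: S_u = 149.5, S_d = 74.75
Terminal payoffs (S − K): max(64.5, 0) = 64.5, max(-10.25, 0) = 0
Node 0 (S = 115): V_0 = e^(−0.1)·[0.7003·64.5000 + 0.2997·0.0000] = 40.8688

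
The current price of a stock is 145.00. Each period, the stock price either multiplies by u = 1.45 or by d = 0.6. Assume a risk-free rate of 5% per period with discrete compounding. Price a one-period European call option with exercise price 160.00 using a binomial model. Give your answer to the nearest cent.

25.34

Risk-neutral probability p = (1 + 0.05 − 0.6)/(1.45 − 0.6) = 0.4500/0.8500 = 0.5294
Terminal stock prices: S_u = 210.2, S_d = 87
Terminal payoffs (S − K): max(50.25, 0) = 50.25, max(-73, 0) = 0
Node 0 (S = 145): V_0 = 1/1.05·[0.5294·50.2500 + 0.4706·0.0000] = 25.3361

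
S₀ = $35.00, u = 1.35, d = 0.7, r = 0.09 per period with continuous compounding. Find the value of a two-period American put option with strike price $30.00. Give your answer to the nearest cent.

Risk-neutral probability p = (e^0.09 − 0.7)/(1.35 − 0.7) = 0.3942/0.6500 = 0.6064
Terminal stock prices: S_uu = 63.79, S_ud = 33.07, S_dd = 17.15
Terminal payoffs (K − S): max(-33.79, 0) = 0, max(-3.075, 0) = 0, max(12.85, 0) = 12.85
Node u (S = 47.25): continuation = e^(−0.09)·[0.6064·0.0000 + 0.3936·0.0000] = 0.0000; exercise value = 0.0000 ≤ continuation, so V_u = 0.0000
Node d (S = 24.5): continuation = e^(−0.09)·[0.6064·0.0000 + 0.3936·12.8500] = 4.6222; exercise value = 5.5000 > continuation, so V_d = 5.5000 (exercise)
Node 0 (S = 35): continuation = e^(−0.09)·[0.6064·0.0000 + 0.3936·5.5000] = 1.9784; exercise value = 0.0000 ≤ continuation, so V_0 = 1.9784

$1.98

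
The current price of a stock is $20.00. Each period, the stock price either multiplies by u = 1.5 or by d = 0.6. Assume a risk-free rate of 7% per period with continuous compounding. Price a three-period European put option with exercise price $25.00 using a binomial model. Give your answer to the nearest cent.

$5.89

Risk-neutral probability p = (e^0.07 − 0.6)/(1.5 − 0.6) = 0.4725/0.9000 = 0.5250
Terminal stock prices: S_uuu = 67.5, S_uud = 27, S_udd = 10.8, S_ddd = 4.32
Terminal payoffs (K − S): max(-42.5, 0) = 0, max(-2, 0) = 0, max(14.2, 0) = 14.2, max(20.68, 0) = 20.68
Node uu (S = 45): V_uu = e^(−0.07)·[0.5250·0.0000 + 0.4750·0.0000] = 0.0000
Node ud (S = 18): V_ud = e^(−0.07)·[0.5250·0.0000 + 0.4750·14.2000] = 6.2889
Node dd (S = 7.2): V_dd = e^(−0.07)·[0.5250·14.2000 + 0.4750·20.6800] = 16.1098
Node u (S = 30): V_u = e^(−0.07)·[0.5250·0.0000 + 0.4750·6.2889] = 2.7852
Node d (S = 12): V_d = e^(−0.07)·[0.5250·6.2889 + 0.4750·16.1098] = 10.2132
Node 0 (S = 20): V_0 = e^(−0.07)·[0.5250·2.7852 + 0.4750·10.2132] = 5.8866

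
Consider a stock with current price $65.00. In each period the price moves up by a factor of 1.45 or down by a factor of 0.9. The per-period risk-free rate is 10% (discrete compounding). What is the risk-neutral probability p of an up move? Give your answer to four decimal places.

p = 0.3636

Risk-neutral probability p = (1 + 0.1 − 0.9)/(1.45 − 0.9) = 0.2000/0.5500 = 0.3636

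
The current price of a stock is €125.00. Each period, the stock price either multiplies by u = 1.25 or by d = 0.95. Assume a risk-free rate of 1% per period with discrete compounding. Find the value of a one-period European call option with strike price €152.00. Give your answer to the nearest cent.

Risk-neutral probability p = (1 + 0.01 − 0.95)/(1.25 − 0.95) = 0.0600/0.3000 = 0.2000
Terminal stock prices: S_u = 156.2, S_d = 118.8
Terminal payoffs (S − K): max(4.25, 0) = 4.25, max(-33.25, 0) = 0
Node 0 (S = 125): V_0 = 1/1.01·[0.2000·4.2500 + 0.8000·0.0000] = 0.8416

€0.84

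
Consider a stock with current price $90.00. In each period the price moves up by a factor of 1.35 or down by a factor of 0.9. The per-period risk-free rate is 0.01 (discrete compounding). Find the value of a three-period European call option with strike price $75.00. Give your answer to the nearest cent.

$21.14

Risk-neutral probability p = (1 + 0.01 − 0.9)/(1.35 − 0.9) = 0.1100/0.4500 = 0.2444
Terminal stock prices: S_uuu = 221.4, S_uud = 147.6, S_udd = 98.42, S_ddd = 65.61
Terminal payoffs (S − K): max(146.4, 0) = 146.4, max(72.62, 0) = 72.62, max(23.42, 0) = 23.42, max(-9.39, 0) = 0
Node uu (S = 164): V_uu = 1/1.01·[0.2444·146.4338 + 0.7556·72.6225] = 89.7676
Node ud (S = 109.4): V_ud = 1/1.01·[0.2444·72.6225 + 0.7556·23.4150] = 35.0926
Node dd (S = 72.9): V_dd = 1/1.01·[0.2444·23.4150 + 0.7556·0.0000] = 5.6670
Node u (S = 121.5): V_u = 1/1.01·[0.2444·89.7676 + 0.7556·35.0926] = 47.9778
Node d (S = 81): V_d = 1/1.01·[0.2444·35.0926 + 0.7556·5.6670] = 12.7326
Node 0 (S = 90): V_0 = 1/1.01·[0.2444·47.9778 + 0.7556·12.7326] = 21.1367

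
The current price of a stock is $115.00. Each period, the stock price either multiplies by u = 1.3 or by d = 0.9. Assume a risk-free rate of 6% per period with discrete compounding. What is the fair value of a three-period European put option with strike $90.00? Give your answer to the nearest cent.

Risk-neutral probability p = (1 + 0.06 − 0.9)/(1.3 − 0.9) = 0.1600/0.4000 = 0.4000
Terminal stock prices: S_uuu = 252.7, S_uud = 174.9, S_udd = 121.1, S_ddd = 83.84
Terminal payoffs (K − S): max(-162.7, 0) = 0, max(-84.92, 0) = 0, max(-31.1, 0) = 0, max(6.165, 0) = 6.165
Node uu (S = 194.4): V_uu = 1/1.06·[0.4000·0.0000 + 0.6000·0.0000] = 0.0000
Node ud (S = 134.6): V_ud = 1/1.06·[0.4000·0.0000 + 0.6000·0.0000] = 0.0000
Node dd (S = 93.15): V_dd = 1/1.06·[0.4000·0.0000 + 0.6000·6.1650] = 3.4896
Node u (S = 149.5): V_u = 1/1.06·[0.4000·0.0000 + 0.6000·0.0000] = 0.0000
Node d (S = 103.5): V_d = 1/1.06·[0.4000·0.0000 + 0.6000·3.4896] = 1.9753
Node 0 (S = 115): V_0 = 1/1.06·[0.4000·0.0000 + 0.6000·1.9753] = 1.1181

$1.12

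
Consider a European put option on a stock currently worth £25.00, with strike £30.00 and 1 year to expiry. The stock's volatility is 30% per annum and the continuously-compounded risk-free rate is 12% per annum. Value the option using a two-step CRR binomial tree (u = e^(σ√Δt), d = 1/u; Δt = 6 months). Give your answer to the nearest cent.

CRR parameters: u = e^(σ√Δt) = e^(0.3·√0.5) = 1.2363, d = 1/u = 0.8089
Per-period rate: rΔt = 0.12·0.5 = 0.06, so R = e^0.06 = 1.0618
Risk-neutral probability p = (e^0.06 − 0.8089)/(1.2363 − 0.8089) = 0.2530/0.4275 = 0.5918
Terminal stock prices: S_uu = 38.21, S_ud = 25, S_dd = 16.36
Terminal payoffs (K − S): max(-8.212, 0) = 0, max(5, 0) = 5, max(13.64, 0) = 13.64
Node u (S = 30.91): V_u = e^(−0.06)·[0.5918·0.0000 + 0.4082·5.0000] = 1.9220
Node d (S = 20.22): V_d = e^(−0.06)·[0.5918·5.0000 + 0.4082·13.6437] = 8.0315
Node 0 (S = 25): V_0 = e^(−0.06)·[0.5918·1.9220 + 0.4082·8.0315] = 4.1586

£4.16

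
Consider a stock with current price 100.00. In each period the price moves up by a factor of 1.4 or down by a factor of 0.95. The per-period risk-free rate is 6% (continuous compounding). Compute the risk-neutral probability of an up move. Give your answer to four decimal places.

Risk-neutral probability p = (e^0.06 − 0.95)/(1.4 − 0.95) = 0.1118/0.4500 = 0.2485

p = 0.2485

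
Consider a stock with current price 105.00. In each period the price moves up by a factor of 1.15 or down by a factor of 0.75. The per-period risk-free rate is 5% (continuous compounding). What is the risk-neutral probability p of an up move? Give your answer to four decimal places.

p = 0.7532

Risk-neutral probability p = (e^0.05 − 0.75)/(1.15 − 0.75) = 0.3013/0.4000 = 0.7532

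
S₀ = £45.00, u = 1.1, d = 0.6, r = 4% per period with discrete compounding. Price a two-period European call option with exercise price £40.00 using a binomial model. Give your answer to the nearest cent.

£10.35

Risk-neutral probability p = (1 + 0.04 − 0.6)/(1.1 − 0.6) = 0.4400/0.5000 = 0.8800
Terminal stock prices: S_uu = 54.45, S_ud = 29.7, S_dd = 16.2
Terminal payoffs (S − K): max(14.45, 0) = 14.45, max(-10.3, 0) = 0, max(-23.8, 0) = 0
Node u (S = 49.5): V_u = 1/1.04·[0.8800·14.4500 + 0.1200·0.0000] = 12.2269
Node d (S = 27): V_d = 1/1.04·[0.8800·0.0000 + 0.1200·0.0000] = 0.0000
Node 0 (S = 45): V_0 = 1/1.04·[0.8800·12.2269 + 0.1200·0.0000] = 10.3459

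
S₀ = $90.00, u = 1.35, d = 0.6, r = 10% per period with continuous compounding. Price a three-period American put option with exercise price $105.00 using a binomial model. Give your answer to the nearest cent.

$21.57

Risk-neutral probability p = (e^0.1 − 0.6)/(1.35 − 0.6) = 0.5052/0.7500 = 0.6736
Terminal stock prices: S_uuu = 221.4, S_uud = 98.42, S_udd = 43.74, S_ddd = 19.44
Terminal payoffs (K − S): max(-116.4, 0) = 0, max(6.585, 0) = 6.585, max(61.26, 0) = 61.26, max(85.56, 0) = 85.56
Node uu (S = 164): continuation = e^(−0.1)·[0.6736·0.0000 + 0.3264·6.5850] = 1.9450; exercise value = 0.0000 ≤ continuation, so V_uu = 1.9450
Node ud (S = 72.9): continuation = e^(−0.1)·[0.6736·6.5850 + 0.3264·61.2600] = 22.1079; exercise value = 32.1000 > continuation, so V_ud = 32.1000 (exercise)
Node dd (S = 32.4): continuation = e^(−0.1)·[0.6736·61.2600 + 0.3264·85.5600] = 62.6079; exercise value = 72.6000 > continuation, so V_dd = 72.6000 (exercise)
Node u (S = 121.5): continuation = e^(−0.1)·[0.6736·1.9450 + 0.3264·32.1000] = 10.6669; exercise value = 0.0000 ≤ continuation, so V_u = 10.6669
Node d (S = 54): continuation = e^(−0.1)·[0.6736·32.1000 + 0.3264·72.6000] = 41.0079; exercise value = 51.0000 > continuation, so V_d = 51.0000 (exercise)
Node 0 (S = 90): continuation = e^(−0.1)·[0.6736·10.6669 + 0.3264·51.0000] = 21.5652; exercise value = 15.0000 ≤ continuation, so V_0 = 21.5652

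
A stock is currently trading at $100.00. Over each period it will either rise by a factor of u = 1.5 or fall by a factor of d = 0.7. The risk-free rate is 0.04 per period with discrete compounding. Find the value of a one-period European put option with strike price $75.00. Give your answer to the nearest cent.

$2.76

Risk-neutral probability p = (1 + 0.04 − 0.7)/(1.5 − 0.7) = 0.3400/0.8000 = 0.4250
Terminal stock prices: S_u = 150, S_d = 70
Terminal payoffs (K − S): max(-75, 0) = 0, max(5, 0) = 5
Node 0 (S = 100): V_0 = 1/1.04·[0.4250·0.0000 + 0.5750·5.0000] = 2.7644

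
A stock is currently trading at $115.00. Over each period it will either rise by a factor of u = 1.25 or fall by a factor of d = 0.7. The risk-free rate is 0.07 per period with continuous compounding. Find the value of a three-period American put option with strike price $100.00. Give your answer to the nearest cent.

$7.56

Risk-neutral probability p = (e^0.07 − 0.7)/(1.25 − 0.7) = 0.3725/0.5500 = 0.6773
Terminal stock prices: S_uuu = 224.6, S_uud = 125.8, S_udd = 70.44, S_ddd = 39.44
Terminal payoffs (K − S): max(-124.6, 0) = 0, max(-25.78, 0) = 0, max(29.56, 0) = 29.56, max(60.56, 0) = 60.56
Node uu (S = 179.7): continuation = e^(−0.07)·[0.6773·0.0000 + 0.3227·0.0000] = 0.0000; exercise value = 0.0000 ≤ continuation, so V_uu = 0.0000
Node ud (S = 100.6): continuation = e^(−0.07)·[0.6773·0.0000 + 0.3227·29.5625] = 8.8952; exercise value = 0.0000 ≤ continuation, so V_ud = 8.8952
Node dd (S = 56.35): continuation = e^(−0.07)·[0.6773·29.5625 + 0.3227·60.5550] = 36.8894; exercise value = 43.6500 > continuation, so V_dd = 43.6500 (exercise)
Node u (S = 143.8): continuation = e^(−0.07)·[0.6773·0.0000 + 0.3227·8.8952] = 2.6765; exercise value = 0.0000 ≤ continuation, so V_u = 2.6765
Node d (S = 80.5): continuation = e^(−0.07)·[0.6773·8.8952 + 0.3227·43.6500] = 18.7514; exercise value = 19.5000 > continuation, so V_d = 19.5000 (exercise)
Node 0 (S = 115): continuation = e^(−0.07)·[0.6773·2.6765 + 0.3227·19.5000] = 7.5577; exercise value = 0.0000 ≤ continuation, so V_0 = 7.5577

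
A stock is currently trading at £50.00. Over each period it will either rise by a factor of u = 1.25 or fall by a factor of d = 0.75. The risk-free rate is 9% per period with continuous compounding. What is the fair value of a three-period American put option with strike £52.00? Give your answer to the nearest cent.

Risk-neutral probability p = (e^0.09 − 0.75)/(1.25 − 0.75) = 0.3442/0.5000 = 0.6883
Terminal stock prices: S_uuu = 97.66, S_uud = 58.59, S_udd = 35.16, S_ddd = 21.09
Terminal payoffs (K − S): max(-45.66, 0) = 0, max(-6.594, 0) = 0, max(16.84, 0) = 16.84, max(30.91, 0) = 30.91
Node uu (S = 78.12): continuation = e^(−0.09)·[0.6883·0.0000 + 0.3117·0.0000] = 0.0000; exercise value = 0.0000 ≤ continuation, so V_uu = 0.0000
Node ud (S = 46.88): continuation = e^(−0.09)·[0.6883·0.0000 + 0.3117·16.8438] = 4.7976; exercise value = 5.1250 > continuation, so V_ud = 5.1250 (exercise)
Node dd (S = 28.12): continuation = e^(−0.09)·[0.6883·16.8438 + 0.3117·30.9062] = 19.3994; exercise value = 23.8750 > continuation, so V_dd = 23.8750 (exercise)
Node u (S = 62.5): continuation = e^(−0.09)·[0.6883·0.0000 + 0.3117·5.1250] = 1.4597; exercise value = 0.0000 ≤ continuation, so V_u = 1.4597
Node d (S = 37.5): continuation = e^(−0.09)·[0.6883·5.1250 + 0.3117·23.8750] = 10.0244; exercise value = 14.5000 > continuation, so V_d = 14.5000 (exercise)
Node 0 (S = 50): continuation = e^(−0.09)·[0.6883·1.4597 + 0.3117·14.5000] = 5.0483; exercise value = 2.0000 ≤ continuation, so V_0 = 5.0483

£5.05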